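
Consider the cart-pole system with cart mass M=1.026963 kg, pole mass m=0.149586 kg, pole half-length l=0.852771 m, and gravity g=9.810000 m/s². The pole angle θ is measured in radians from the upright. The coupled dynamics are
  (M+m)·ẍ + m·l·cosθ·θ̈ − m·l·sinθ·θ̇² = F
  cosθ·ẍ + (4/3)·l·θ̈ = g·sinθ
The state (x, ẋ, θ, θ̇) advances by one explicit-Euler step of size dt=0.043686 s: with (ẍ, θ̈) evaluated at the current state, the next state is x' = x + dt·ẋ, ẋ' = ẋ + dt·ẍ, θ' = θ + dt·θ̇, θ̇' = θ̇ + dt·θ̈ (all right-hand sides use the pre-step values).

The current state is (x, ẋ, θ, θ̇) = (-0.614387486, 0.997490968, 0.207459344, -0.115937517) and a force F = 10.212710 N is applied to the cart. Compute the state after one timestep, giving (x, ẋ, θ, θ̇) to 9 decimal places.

(-0.570811096, 1.405749473, 0.202394498, -0.389661699)

sinθ=0.205974390, cosθ=0.978557382
temp = (F + m·l·θ̇²·sinθ)/(M+m) = (10.212710 + 0.000353171)/1.176549 = 8.680525138
θ̈ = (g·sinθ − cosθ·temp)/(l·(4/3 − m·cos²θ/(M+m))) = -6.265718588
ẍ = temp − m·l·θ̈·cosθ/(M+m) = 9.345293797
Euler: x'=-0.614387486+0.043686·0.997490968=-0.570811096, ẋ'=0.997490968+0.043686·9.345293797=1.405749473
       θ'=0.207459344+0.043686·-0.115937517=0.202394498, θ̇'=-0.115937517+0.043686·-6.265718588=-0.389661699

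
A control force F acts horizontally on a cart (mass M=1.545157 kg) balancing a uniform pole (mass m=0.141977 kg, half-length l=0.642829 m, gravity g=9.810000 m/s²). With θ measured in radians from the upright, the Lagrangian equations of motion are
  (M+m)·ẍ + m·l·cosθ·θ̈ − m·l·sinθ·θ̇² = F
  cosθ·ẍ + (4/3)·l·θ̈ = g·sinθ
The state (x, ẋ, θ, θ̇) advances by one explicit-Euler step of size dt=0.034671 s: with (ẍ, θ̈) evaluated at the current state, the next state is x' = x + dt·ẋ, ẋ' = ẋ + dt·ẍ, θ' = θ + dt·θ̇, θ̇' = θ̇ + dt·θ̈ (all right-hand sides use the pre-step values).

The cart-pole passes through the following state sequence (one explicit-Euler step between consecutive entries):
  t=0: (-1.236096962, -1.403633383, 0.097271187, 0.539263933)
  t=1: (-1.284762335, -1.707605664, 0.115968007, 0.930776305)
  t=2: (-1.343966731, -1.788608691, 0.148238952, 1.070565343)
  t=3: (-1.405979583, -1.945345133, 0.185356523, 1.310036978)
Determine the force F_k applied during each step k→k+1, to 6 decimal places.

F_0 = -13.768513 N
F_1 = -3.585352 N
F_2 = -7.018975 N

step 0→1:
  ẍ = (ẋ'−ẋ)/dt = (-1.707605664−-1.403633383)/0.034671 = -8.767335
  θ̈ = (θ̇'−θ̇)/dt = (0.930776305−0.539263933)/0.034671 = 11.292215
  sinθ=0.097118, cosθ=0.995273
  F = (M+m)·ẍ + m·l·cosθ·θ̈ − m·l·sinθ·θ̇² = -14.791669 + 1.025734 − 0.002578 = -13.768513
step 1→2:
  ẍ = (ẋ'−ẋ)/dt = (-1.788608691−-1.707605664)/0.034671 = -2.336334
  θ̈ = (θ̇'−θ̇)/dt = (1.070565343−0.930776305)/0.034671 = 4.031872
  sinθ=0.115708, cosθ=0.993283
  F = (M+m)·ẍ + m·l·cosθ·θ̈ − m·l·sinθ·θ̇² = -3.941708 + 0.365505 − 0.009149 = -3.585352
step 2→3:
  ẍ = (ẋ'−ẋ)/dt = (-1.945345133−-1.788608691)/0.034671 = -4.520678
  θ̈ = (θ̇'−θ̇)/dt = (1.310036978−1.070565343)/0.034671 = 6.906972
  sinθ=0.147697, cosθ=0.989033
  F = (M+m)·ẍ + m·l·cosθ·θ̈ − m·l·sinθ·θ̇² = -7.626990 + 0.623465 − 0.015449 = -7.018975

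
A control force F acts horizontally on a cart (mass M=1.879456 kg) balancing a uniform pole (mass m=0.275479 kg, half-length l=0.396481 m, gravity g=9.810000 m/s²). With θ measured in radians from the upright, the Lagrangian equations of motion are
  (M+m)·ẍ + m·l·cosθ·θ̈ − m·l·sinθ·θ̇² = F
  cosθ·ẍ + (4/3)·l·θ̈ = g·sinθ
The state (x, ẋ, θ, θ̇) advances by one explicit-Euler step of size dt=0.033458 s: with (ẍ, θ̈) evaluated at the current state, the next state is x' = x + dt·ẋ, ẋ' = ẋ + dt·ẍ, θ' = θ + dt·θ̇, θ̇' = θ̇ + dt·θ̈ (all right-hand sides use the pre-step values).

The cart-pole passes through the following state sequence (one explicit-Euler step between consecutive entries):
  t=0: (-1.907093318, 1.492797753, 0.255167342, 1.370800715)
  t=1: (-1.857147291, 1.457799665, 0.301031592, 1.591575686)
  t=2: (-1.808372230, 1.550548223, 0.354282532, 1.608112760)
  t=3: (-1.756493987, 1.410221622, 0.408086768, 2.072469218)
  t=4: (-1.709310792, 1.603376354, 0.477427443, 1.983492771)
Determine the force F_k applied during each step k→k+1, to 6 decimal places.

step 0→1:
  ẍ = (ẋ'−ẋ)/dt = (1.457799665−1.492797753)/0.033458 = -1.046030
  θ̈ = (θ̇'−θ̇)/dt = (1.591575686−1.370800715)/0.033458 = 6.598570
  sinθ=0.252407, cosθ=0.967621
  F = (M+m)·ẍ + m·l·cosθ·θ̈ − m·l·sinθ·θ̇² = -2.254128 + 0.697374 − 0.051804 = -1.608557
step 1→2:
  ẍ = (ẋ'−ẋ)/dt = (1.550548223−1.457799665)/0.033458 = 2.772089
  θ̈ = (θ̇'−θ̇)/dt = (1.608112760−1.591575686)/0.033458 = 0.494264
  sinθ=0.296506, cosθ=0.955031
  F = (M+m)·ẍ + m·l·cosθ·θ̈ − m·l·sinθ·θ̇² = 5.973672 + 0.051557 − 0.082035 = 5.943194
step 2→3:
  ẍ = (ẋ'−ẋ)/dt = (1.410221622−1.550548223)/0.033458 = -4.194112
  θ̈ = (θ̇'−θ̇)/dt = (2.072469218−1.608112760)/0.033458 = 13.878787
  sinθ=0.346918, cosθ=0.937896
  F = (M+m)·ẍ + m·l·cosθ·θ̈ − m·l·sinθ·θ̇² = -9.038039 + 1.421729 − 0.097987 = -7.714297
step 3→4:
  ẍ = (ẋ'−ẋ)/dt = (1.603376354−1.410221622)/0.033458 = 5.773051
  θ̈ = (θ̇'−θ̇)/dt = (1.983492771−2.072469218)/0.033458 = -2.659347
  sinθ=0.396854, cosθ=0.917882
  F = (M+m)·ẍ + m·l·cosθ·θ̈ − m·l·sinθ·θ̇² = 12.440549 + -0.266608 − 0.186173 = 11.987768

F_0 = -1.608557 N
F_1 = 5.943194 N
F_2 = -7.714297 N
F_3 = 11.987768 N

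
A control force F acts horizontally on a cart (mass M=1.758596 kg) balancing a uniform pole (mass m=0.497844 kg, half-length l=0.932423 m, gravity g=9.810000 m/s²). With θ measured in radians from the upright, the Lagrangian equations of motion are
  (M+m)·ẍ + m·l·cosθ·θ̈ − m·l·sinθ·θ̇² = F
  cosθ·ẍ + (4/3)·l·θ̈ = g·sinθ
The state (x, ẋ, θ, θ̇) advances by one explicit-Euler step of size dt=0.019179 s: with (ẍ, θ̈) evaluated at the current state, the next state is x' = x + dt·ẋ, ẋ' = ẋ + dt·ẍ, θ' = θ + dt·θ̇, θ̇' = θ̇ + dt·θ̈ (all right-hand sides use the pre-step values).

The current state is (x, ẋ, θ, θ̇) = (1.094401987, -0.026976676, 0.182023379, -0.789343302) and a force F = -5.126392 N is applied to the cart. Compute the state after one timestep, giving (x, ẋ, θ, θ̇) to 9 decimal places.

sinθ=0.181019894, cosθ=0.983479434
temp = (F + m·l·θ̇²·sinθ)/(M+m) = (-5.126392 + 0.052355754)/2.256440 = -2.248690967
θ̈ = (g·sinθ − cosθ·temp)/(l·(4/3 − m·cos²θ/(M+m))) = 3.818386635
ẍ = temp − m·l·θ̈·cosθ/(M+m) = -3.021242839
Euler: x'=1.094401987+0.019179·-0.026976676=1.093884601, ẋ'=-0.026976676+0.019179·-3.021242839=-0.084921092
       θ'=0.182023379+0.019179·-0.789343302=0.166884564, θ̇'=-0.789343302+0.019179·3.818386635=-0.716110465

(1.093884601, -0.084921092, 0.166884564, -0.716110465)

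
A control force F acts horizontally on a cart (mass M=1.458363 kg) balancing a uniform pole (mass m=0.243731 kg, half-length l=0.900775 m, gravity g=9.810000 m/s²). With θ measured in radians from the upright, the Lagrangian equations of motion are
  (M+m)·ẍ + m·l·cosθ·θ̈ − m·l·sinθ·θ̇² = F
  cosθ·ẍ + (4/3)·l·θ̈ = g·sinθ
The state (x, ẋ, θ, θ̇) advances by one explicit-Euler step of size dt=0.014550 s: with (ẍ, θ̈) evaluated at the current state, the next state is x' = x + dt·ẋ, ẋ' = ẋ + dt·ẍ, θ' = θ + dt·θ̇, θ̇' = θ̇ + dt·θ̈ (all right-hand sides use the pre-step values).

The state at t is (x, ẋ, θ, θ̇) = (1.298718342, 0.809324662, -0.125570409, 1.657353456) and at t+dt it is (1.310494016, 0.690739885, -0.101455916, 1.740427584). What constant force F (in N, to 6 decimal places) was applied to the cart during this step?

F = -12.553159 N

ẍ = (ẋ'−ẋ)/dt = (0.690739885−0.809324662)/0.014550 = -8.150156
θ̈ = (θ̇'−θ̇)/dt = (1.740427584−1.657353456)/0.014550 = 5.709562
sinθ=-0.125241, cosθ=0.992126
F = (M+m)·ẍ + m·l·cosθ·θ̈ − m·l·sinθ·θ̇² = -13.872332 + 1.243646 − -0.075527 = -12.553159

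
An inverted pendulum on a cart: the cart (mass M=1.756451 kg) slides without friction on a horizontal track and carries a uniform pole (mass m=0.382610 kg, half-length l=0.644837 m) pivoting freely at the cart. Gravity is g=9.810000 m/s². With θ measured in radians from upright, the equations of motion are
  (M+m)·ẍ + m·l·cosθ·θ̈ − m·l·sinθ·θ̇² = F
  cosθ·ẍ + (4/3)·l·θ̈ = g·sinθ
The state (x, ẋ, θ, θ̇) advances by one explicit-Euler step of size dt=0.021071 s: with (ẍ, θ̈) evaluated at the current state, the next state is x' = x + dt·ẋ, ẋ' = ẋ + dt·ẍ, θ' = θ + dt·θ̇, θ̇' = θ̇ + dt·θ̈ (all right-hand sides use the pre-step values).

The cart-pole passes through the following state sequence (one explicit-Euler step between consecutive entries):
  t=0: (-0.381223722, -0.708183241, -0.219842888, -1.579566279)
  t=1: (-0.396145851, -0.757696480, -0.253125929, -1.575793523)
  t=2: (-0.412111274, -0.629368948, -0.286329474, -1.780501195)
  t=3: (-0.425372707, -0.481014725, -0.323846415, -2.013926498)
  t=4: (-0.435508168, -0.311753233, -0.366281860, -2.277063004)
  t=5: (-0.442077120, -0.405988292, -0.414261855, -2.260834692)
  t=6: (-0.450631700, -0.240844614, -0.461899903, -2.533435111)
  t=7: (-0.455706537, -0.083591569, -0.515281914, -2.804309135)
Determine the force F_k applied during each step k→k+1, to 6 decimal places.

F_0 = -4.849072 N
F_1 = 10.860278 N
F_2 = 12.659446 N
F_3 = 14.580404 N
F_4 = -8.930871 N
F_5 = 14.350568 N
F_6 = 13.830223 N

step 0→1:
  ẍ = (ẋ'−ẋ)/dt = (-0.757696480−-0.708183241)/0.021071 = -2.349829
  θ̈ = (θ̇'−θ̇)/dt = (-1.575793523−-1.579566279)/0.021071 = 0.179050
  sinθ=-0.218076, cosθ=0.975932
  F = (M+m)·ẍ + m·l·cosθ·θ̈ − m·l·sinθ·θ̇² = -5.026427 + 0.043112 − -0.134243 = -4.849072
step 1→2:
  ẍ = (ẋ'−ẋ)/dt = (-0.629368948−-0.757696480)/0.021071 = 6.090244
  θ̈ = (θ̇'−θ̇)/dt = (-1.780501195−-1.575793523)/0.021071 = -9.715138
  sinθ=-0.250431, cosθ=0.968134
  F = (M+m)·ẍ + m·l·cosθ·θ̈ − m·l·sinθ·θ̇² = 13.027403 + -2.320550 − -0.153424 = 10.860278
step 2→3:
  ẍ = (ẋ'−ẋ)/dt = (-0.481014725−-0.629368948)/0.021071 = 7.040683
  θ̈ = (θ̇'−θ̇)/dt = (-2.013926498−-1.780501195)/0.021071 = -11.078036
  sinθ=-0.282433, cosθ=0.959287
  F = (M+m)·ẍ + m·l·cosθ·θ̈ − m·l·sinθ·θ̇² = 15.060450 + -2.621909 − -0.220905 = 12.659446
step 3→4:
  ẍ = (ẋ'−ẋ)/dt = (-0.311753233−-0.481014725)/0.021071 = 8.032912
  θ̈ = (θ̇'−θ̇)/dt = (-2.277063004−-2.013926498)/0.021071 = -12.488088
  sinθ=-0.318215, cosθ=0.948018
  F = (M+m)·ẍ + m·l·cosθ·θ̈ − m·l·sinθ·θ̇² = 17.182889 + -2.920916 − -0.318431 = 14.580404
step 4→5:
  ẍ = (ẋ'−ẋ)/dt = (-0.405988292−-0.311753233)/0.021071 = -4.472263
  θ̈ = (θ̇'−θ̇)/dt = (-2.260834692−-2.277063004)/0.021071 = 0.770173
  sinθ=-0.358146, cosθ=0.933665
  F = (M+m)·ẍ + m·l·cosθ·θ̈ − m·l·sinθ·θ̇² = -9.566444 + 0.177413 − -0.458160 = -8.930871
step 5→6:
  ẍ = (ẋ'−ẋ)/dt = (-0.240844614−-0.405988292)/0.021071 = 7.837486
  θ̈ = (θ̇'−θ̇)/dt = (-2.533435111−-2.260834692)/0.021071 = -12.937232
  sinθ=-0.402514, cosθ=0.915414
  F = (M+m)·ẍ + m·l·cosθ·θ̈ − m·l·sinθ·θ̇² = 16.764862 + -2.921898 − -0.507604 = 14.350568
step 6→7:
  ẍ = (ẋ'−ẋ)/dt = (-0.083591569−-0.240844614)/0.021071 = 7.463008
  θ̈ = (θ̇'−θ̇)/dt = (-2.804309135−-2.533435111)/0.021071 = -12.855300
  sinθ=-0.445650, cosθ=0.895207
  F = (M+m)·ẍ + m·l·cosθ·θ̈ − m·l·sinθ·θ̇² = 15.963830 + -2.839306 − -0.705699 = 13.830223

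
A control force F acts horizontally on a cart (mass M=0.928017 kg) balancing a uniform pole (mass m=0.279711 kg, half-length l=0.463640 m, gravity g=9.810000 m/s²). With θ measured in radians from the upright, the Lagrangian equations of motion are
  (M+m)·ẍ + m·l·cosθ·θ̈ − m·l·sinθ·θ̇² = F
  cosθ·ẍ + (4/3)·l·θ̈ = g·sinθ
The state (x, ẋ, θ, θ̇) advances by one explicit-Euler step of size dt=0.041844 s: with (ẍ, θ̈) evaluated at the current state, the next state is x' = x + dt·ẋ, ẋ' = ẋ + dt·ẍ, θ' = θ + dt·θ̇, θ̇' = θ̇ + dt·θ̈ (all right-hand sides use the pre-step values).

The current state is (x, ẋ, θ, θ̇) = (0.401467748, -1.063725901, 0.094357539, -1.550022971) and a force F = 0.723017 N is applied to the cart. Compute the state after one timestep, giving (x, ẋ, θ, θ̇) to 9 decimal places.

sinθ=0.094217585, cosθ=0.995551629
temp = (F + m·l·θ̇²·sinθ)/(M+m) = (0.723017 + 0.029356122)/1.207728 = 0.622965702
θ̈ = (g·sinθ − cosθ·temp)/(l·(4/3 − m·cos²θ/(M+m))) = 0.594184304
ẍ = temp − m·l·θ̈·cosθ/(M+m) = 0.559446319
Euler: x'=0.401467748+0.041844·-1.063725901=0.356957201, ẋ'=-1.063725901+0.041844·0.559446319=-1.040316429
       θ'=0.094357539+0.041844·-1.550022971=0.029498378, θ̇'=-1.550022971+0.041844·0.594184304=-1.525159923

(0.356957201, -1.040316429, 0.029498378, -1.525159923)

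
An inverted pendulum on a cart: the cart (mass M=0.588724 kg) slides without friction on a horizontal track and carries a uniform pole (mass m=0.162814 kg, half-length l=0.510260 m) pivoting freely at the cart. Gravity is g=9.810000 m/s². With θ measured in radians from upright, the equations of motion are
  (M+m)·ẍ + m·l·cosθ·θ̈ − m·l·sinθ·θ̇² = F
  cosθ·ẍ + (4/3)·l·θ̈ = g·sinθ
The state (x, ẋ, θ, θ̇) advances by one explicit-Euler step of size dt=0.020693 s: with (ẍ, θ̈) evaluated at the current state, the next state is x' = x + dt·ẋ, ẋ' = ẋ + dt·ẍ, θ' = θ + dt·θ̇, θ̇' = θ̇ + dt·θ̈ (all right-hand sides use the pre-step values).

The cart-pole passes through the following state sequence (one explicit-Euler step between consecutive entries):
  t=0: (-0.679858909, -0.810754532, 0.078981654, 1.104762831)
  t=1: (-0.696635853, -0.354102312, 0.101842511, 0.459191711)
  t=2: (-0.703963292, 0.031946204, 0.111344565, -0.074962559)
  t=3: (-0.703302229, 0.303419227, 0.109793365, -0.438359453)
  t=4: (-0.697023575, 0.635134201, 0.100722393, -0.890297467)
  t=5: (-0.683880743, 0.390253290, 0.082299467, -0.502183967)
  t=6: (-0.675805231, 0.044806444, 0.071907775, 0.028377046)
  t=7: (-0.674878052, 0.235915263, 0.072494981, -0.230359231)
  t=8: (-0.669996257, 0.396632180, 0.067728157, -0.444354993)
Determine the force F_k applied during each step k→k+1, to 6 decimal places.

F_0 = 13.993173 N
F_1 = 11.885518 N
F_2 = 8.409514 N
F_3 = 10.242131 N
F_4 = -7.350034 N
F_5 = -10.424955 N
F_6 = 5.904694 N
F_7 = 4.979787 N

step 0→1:
  ẍ = (ẋ'−ẋ)/dt = (-0.354102312−-0.810754532)/0.020693 = 22.067956
  θ̈ = (θ̇'−θ̇)/dt = (0.459191711−1.104762831)/0.020693 = -31.197561
  sinθ=0.078900, cosθ=0.996883
  F = (M+m)·ẍ + m·l·cosθ·θ̈ − m·l·sinθ·θ̇² = 16.584908 + -2.583735 − 0.008000 = 13.993173
step 1→2:
  ẍ = (ẋ'−ẋ)/dt = (0.031946204−-0.354102312)/0.020693 = 18.655996
  θ̈ = (θ̇'−θ̇)/dt = (-0.074962559−0.459191711)/0.020693 = -25.813283
  sinθ=0.101667, cosθ=0.994819
  F = (M+m)·ẍ + m·l·cosθ·θ̈ − m·l·sinθ·θ̇² = 14.020690 + -2.133391 − 0.001781 = 11.885518
step 2→3:
  ẍ = (ẋ'−ẋ)/dt = (0.303419227−0.031946204)/0.020693 = 13.119075
  θ̈ = (θ̇'−θ̇)/dt = (-0.438359453−-0.074962559)/0.020693 = -17.561344
  sinθ=0.111115, cosθ=0.993808
  F = (M+m)·ẍ + m·l·cosθ·θ̈ − m·l·sinθ·θ̇² = 9.859484 + -1.449918 − 0.000052 = 8.409514
step 3→4:
  ẍ = (ẋ'−ẋ)/dt = (0.635134201−0.303419227)/0.020693 = 16.030299
  θ̈ = (θ̇'−θ̇)/dt = (-0.890297467−-0.438359453)/0.020693 = -21.840140
  sinθ=0.109573, cosθ=0.993979
  F = (M+m)·ẍ + m·l·cosθ·θ̈ − m·l·sinθ·θ̇² = 12.047379 + -1.803499 − 0.001749 = 10.242131
step 4→5:
  ẍ = (ẋ'−ẋ)/dt = (0.390253290−0.635134201)/0.020693 = -11.833998
  θ̈ = (θ̇'−θ̇)/dt = (-0.502183967−-0.890297467)/0.020693 = 18.755787
  sinθ=0.100552, cosθ=0.994932
  F = (M+m)·ẍ + m·l·cosθ·θ̈ − m·l·sinθ·θ̇² = -8.893699 + 1.550286 − 0.006621 = -7.350034
step 5→6:
  ẍ = (ẋ'−ẋ)/dt = (0.044806444−0.390253290)/0.020693 = -16.693899
  θ̈ = (θ̇'−θ̇)/dt = (0.028377046−-0.502183967)/0.020693 = 25.639637
  sinθ=0.082207, cosθ=0.996615
  F = (M+m)·ẍ + m·l·cosθ·θ̈ − m·l·sinθ·θ̇² = -12.546099 + 2.122867 − 0.001722 = -10.424955
step 6→7:
  ẍ = (ẋ'−ẋ)/dt = (0.235915263−0.044806444)/0.020693 = 9.235433
  θ̈ = (θ̇'−θ̇)/dt = (-0.230359231−0.028377046)/0.020693 = -12.503565
  sinθ=0.071846, cosθ=0.997416
  F = (M+m)·ẍ + m·l·cosθ·θ̈ − m·l·sinθ·θ̇² = 6.940779 + -1.036080 − 0.000005 = 5.904694
step 7→8:
  ẍ = (ẋ'−ẋ)/dt = (0.396632180−0.235915263)/0.020693 = 7.766729
  θ̈ = (θ̇'−θ̇)/dt = (-0.444354993−-0.230359231)/0.020693 = -10.341457
  sinθ=0.072431, cosθ=0.997373
  F = (M+m)·ẍ + m·l·cosθ·θ̈ − m·l·sinθ·θ̇² = 5.836992 + -0.856885 − 0.000319 = 4.979787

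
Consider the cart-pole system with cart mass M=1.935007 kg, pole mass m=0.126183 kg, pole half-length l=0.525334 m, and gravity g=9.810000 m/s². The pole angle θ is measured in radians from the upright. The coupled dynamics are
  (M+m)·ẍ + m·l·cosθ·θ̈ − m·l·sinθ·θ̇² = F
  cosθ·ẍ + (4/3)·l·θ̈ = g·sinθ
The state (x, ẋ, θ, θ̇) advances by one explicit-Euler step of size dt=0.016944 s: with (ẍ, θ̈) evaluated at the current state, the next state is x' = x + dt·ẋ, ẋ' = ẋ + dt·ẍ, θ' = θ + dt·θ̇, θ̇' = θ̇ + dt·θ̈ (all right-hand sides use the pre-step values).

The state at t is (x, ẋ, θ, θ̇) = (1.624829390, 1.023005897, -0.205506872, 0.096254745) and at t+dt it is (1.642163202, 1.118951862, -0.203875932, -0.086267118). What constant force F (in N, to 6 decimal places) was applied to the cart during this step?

ẍ = (ẋ'−ẋ)/dt = (1.118951862−1.023005897)/0.016944 = 5.662533
θ̈ = (θ̇'−θ̇)/dt = (-0.086267118−0.096254745)/0.016944 = -10.772065
sinθ=-0.204063, cosθ=0.978958
F = (M+m)·ẍ + m·l·cosθ·θ̈ − m·l·sinθ·θ̇² = 11.671557 + -0.699035 − -0.000125 = 10.972647

F = 10.972647 N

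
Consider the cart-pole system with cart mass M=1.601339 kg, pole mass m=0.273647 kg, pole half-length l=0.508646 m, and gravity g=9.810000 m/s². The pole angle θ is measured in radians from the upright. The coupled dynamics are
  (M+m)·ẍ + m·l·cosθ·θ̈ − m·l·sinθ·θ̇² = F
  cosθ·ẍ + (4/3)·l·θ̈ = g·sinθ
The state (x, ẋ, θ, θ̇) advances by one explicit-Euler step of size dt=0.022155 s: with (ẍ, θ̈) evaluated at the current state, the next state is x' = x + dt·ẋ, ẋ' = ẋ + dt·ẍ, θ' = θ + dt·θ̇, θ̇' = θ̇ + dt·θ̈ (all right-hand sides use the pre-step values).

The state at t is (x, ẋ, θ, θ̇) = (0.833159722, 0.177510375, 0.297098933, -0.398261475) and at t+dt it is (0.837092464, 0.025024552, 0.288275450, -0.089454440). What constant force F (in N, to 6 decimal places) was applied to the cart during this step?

ẍ = (ẋ'−ẋ)/dt = (0.025024552−0.177510375)/0.022155 = -6.882682
θ̈ = (θ̇'−θ̇)/dt = (-0.089454440−-0.398261475)/0.022155 = 13.938480
sinθ=0.292747, cosθ=0.956190
F = (M+m)·ẍ + m·l·cosθ·θ̈ − m·l·sinθ·θ̇² = -12.904933 + 1.855094 − 0.006463 = -11.056302

F = -11.056302 N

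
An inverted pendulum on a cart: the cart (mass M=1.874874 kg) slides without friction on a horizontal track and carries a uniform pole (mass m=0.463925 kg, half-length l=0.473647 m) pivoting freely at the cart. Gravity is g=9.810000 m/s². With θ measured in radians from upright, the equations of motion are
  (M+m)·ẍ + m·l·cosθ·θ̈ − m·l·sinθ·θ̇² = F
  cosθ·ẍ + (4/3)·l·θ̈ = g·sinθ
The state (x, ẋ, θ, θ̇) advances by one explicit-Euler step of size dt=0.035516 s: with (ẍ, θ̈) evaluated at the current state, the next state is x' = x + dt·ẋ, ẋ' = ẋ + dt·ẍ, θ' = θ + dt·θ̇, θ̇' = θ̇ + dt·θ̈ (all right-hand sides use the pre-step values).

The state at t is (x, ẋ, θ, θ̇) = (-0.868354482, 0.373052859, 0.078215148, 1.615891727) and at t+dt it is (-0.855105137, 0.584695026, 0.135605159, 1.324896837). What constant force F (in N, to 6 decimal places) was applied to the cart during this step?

ẍ = (ẋ'−ẋ)/dt = (0.584695026−0.373052859)/0.035516 = 5.959065
θ̈ = (θ̇'−θ̇)/dt = (1.324896837−1.615891727)/0.035516 = -8.193346
sinθ=0.078135, cosθ=0.996943
F = (M+m)·ẍ + m·l·cosθ·θ̈ − m·l·sinθ·θ̇² = 13.937056 + -1.794875 − 0.044831 = 12.097351

F = 12.097351 N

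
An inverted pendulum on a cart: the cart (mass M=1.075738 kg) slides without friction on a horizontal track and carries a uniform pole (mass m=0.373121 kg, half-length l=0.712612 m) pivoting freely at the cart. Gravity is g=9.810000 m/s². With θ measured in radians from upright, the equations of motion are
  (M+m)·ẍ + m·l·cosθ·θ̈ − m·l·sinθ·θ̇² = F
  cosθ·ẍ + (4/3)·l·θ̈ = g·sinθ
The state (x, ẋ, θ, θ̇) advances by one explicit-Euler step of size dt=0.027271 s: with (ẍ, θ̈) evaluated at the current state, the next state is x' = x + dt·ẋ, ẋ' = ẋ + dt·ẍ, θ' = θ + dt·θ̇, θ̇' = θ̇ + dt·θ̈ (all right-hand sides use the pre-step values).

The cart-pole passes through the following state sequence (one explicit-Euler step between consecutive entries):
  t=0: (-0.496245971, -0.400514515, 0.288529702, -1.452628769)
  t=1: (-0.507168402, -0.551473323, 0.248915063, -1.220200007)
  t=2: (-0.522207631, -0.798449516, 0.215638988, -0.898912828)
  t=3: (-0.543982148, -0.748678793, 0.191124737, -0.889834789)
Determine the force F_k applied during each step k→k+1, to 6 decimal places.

F_0 = -6.007326 N
F_1 = -10.182940 N
F_2 = 2.684717 N

step 0→1:
  ẍ = (ẋ'−ẋ)/dt = (-0.551473323−-0.400514515)/0.027271 = -5.535507
  θ̈ = (θ̇'−θ̇)/dt = (-1.220200007−-1.452628769)/0.027271 = 8.522928
  sinθ=0.284543, cosθ=0.958663
  F = (M+m)·ẍ + m·l·cosθ·θ̈ − m·l·sinθ·θ̇² = -8.020169 + 2.172490 − 0.159647 = -6.007326
step 1→2:
  ẍ = (ẋ'−ẋ)/dt = (-0.798449516−-0.551473323)/0.027271 = -9.056367
  θ̈ = (θ̇'−θ̇)/dt = (-0.898912828−-1.220200007)/0.027271 = 11.781276
  sinθ=0.246353, cosθ=0.969180
  F = (M+m)·ẍ + m·l·cosθ·θ̈ − m·l·sinθ·θ̇² = -13.121399 + 3.035986 − 0.097526 = -10.182940
step 2→3:
  ẍ = (ẋ'−ẋ)/dt = (-0.748678793−-0.798449516)/0.027271 = 1.825042
  θ̈ = (θ̇'−θ̇)/dt = (-0.889834789−-0.898912828)/0.027271 = 0.332883
  sinθ=0.213972, cosθ=0.976840
  F = (M+m)·ẍ + m·l·cosθ·θ̈ − m·l·sinθ·θ̇² = 2.644229 + 0.086460 − 0.045972 = 2.684717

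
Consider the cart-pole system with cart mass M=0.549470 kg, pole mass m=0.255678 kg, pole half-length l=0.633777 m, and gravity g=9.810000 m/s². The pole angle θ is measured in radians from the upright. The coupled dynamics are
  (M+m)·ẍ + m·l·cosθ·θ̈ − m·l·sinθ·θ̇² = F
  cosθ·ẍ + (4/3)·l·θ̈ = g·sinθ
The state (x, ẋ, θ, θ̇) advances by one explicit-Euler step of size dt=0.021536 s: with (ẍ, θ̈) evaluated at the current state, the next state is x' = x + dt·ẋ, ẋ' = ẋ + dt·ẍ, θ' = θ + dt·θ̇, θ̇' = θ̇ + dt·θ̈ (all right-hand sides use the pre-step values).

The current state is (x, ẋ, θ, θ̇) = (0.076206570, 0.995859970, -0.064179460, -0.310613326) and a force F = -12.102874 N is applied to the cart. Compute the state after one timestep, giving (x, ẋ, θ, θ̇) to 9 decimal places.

(0.097653410, 0.575662502, -0.070868829, 0.169582308)

sinθ=-0.064135410, cosθ=0.997941205
temp = (F + m·l·θ̇²·sinθ)/(M+m) = (-12.102874 + -0.001002693)/0.805148 = -15.033107817
θ̈ = (g·sinθ − cosθ·temp)/(l·(4/3 − m·cos²θ/(M+m))) = 22.297345578
ẍ = temp − m·l·θ̈·cosθ/(M+m) = -19.511398051
Euler: x'=0.076206570+0.021536·0.995859970=0.097653410, ẋ'=0.995859970+0.021536·-19.511398051=0.575662502
       θ'=-0.064179460+0.021536·-0.310613326=-0.070868829, θ̇'=-0.310613326+0.021536·22.297345578=0.169582308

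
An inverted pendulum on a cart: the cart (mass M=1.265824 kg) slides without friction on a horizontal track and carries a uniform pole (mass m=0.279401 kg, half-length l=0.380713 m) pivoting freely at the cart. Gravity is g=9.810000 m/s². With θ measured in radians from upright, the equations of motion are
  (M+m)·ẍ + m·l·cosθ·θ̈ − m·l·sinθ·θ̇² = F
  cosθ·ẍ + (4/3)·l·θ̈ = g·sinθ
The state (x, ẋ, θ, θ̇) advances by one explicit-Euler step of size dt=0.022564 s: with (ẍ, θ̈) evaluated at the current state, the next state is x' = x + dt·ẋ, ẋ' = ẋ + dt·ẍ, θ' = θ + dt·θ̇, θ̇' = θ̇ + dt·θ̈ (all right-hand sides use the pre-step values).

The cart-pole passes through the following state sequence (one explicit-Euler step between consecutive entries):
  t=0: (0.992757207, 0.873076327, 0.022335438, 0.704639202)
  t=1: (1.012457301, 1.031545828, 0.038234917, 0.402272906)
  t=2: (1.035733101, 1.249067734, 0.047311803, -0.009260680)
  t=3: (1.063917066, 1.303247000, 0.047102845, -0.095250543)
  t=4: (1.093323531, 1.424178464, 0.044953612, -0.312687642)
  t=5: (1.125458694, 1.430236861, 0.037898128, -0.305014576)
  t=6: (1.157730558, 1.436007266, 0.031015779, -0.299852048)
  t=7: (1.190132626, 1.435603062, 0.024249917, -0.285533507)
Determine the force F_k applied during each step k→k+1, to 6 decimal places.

F_0 = 9.426044 N
F_1 = 12.957009 N
F_2 = 3.305376 N
F_3 = 7.257659 N
F_4 = 0.450559 N
F_5 = 0.419113 N
F_6 = 0.039491 N

step 0→1:
  ẍ = (ẋ'−ẋ)/dt = (1.031545828−0.873076327)/0.022564 = 7.023112
  θ̈ = (θ̇'−θ̇)/dt = (0.402272906−0.704639202)/0.022564 = -13.400385
  sinθ=0.022334, cosθ=0.999751
  F = (M+m)·ẍ + m·l·cosθ·θ̈ − m·l·sinθ·θ̇² = 10.852288 + -1.425065 − 0.001180 = 9.426044
step 1→2:
  ẍ = (ẋ'−ẋ)/dt = (1.249067734−1.031545828)/0.022564 = 9.640219
  θ̈ = (θ̇'−θ̇)/dt = (-0.009260680−0.402272906)/0.022564 = -18.238503
  sinθ=0.038226, cosθ=0.999269
  F = (M+m)·ẍ + m·l·cosθ·θ̈ − m·l·sinθ·θ̇² = 14.896308 + -1.938641 − 0.000658 = 12.957009
step 2→3:
  ẍ = (ẋ'−ẋ)/dt = (1.303247000−1.249067734)/0.022564 = 2.401138
  θ̈ = (θ̇'−θ̇)/dt = (-0.095250543−-0.009260680)/0.022564 = -3.810932
  sinθ=0.047294, cosθ=0.998881
  F = (M+m)·ẍ + m·l·cosθ·θ̈ − m·l·sinθ·θ̇² = 3.710298 + -0.404921 − 0.000000 = 3.305376
step 3→4:
  ẍ = (ẋ'−ẋ)/dt = (1.424178464−1.303247000)/0.022564 = 5.359487
  θ̈ = (θ̇'−θ̇)/dt = (-0.312687642−-0.095250543)/0.022564 = -9.636461
  sinθ=0.047085, cosθ=0.998891
  F = (M+m)·ẍ + m·l·cosθ·θ̈ − m·l·sinθ·θ̇² = 8.281613 + -1.023909 − 0.000045 = 7.257659
step 4→5:
  ẍ = (ẋ'−ẋ)/dt = (1.430236861−1.424178464)/0.022564 = 0.268498
  θ̈ = (θ̇'−θ̇)/dt = (-0.305014576−-0.312687642)/0.022564 = 0.340058
  sinθ=0.044938, cosθ=0.998990
  F = (M+m)·ẍ + m·l·cosθ·θ̈ − m·l·sinθ·θ̇² = 0.414890 + 0.036136 − 0.000467 = 0.450559
step 5→6:
  ẍ = (ẋ'−ẋ)/dt = (1.436007266−1.430236861)/0.022564 = 0.255735
  θ̈ = (θ̇'−θ̇)/dt = (-0.299852048−-0.305014576)/0.022564 = 0.228795
  sinθ=0.037889, cosθ=0.999282
  F = (M+m)·ẍ + m·l·cosθ·θ̈ − m·l·sinθ·θ̇² = 0.395168 + 0.024320 − 0.000375 = 0.419113
step 6→7:
  ẍ = (ẋ'−ẋ)/dt = (1.435603062−1.436007266)/0.022564 = -0.017914
  θ̈ = (θ̇'−θ̇)/dt = (-0.285533507−-0.299852048)/0.022564 = 0.634575
  sinθ=0.031011, cosθ=0.999519
  F = (M+m)·ẍ + m·l·cosθ·θ̈ − m·l·sinθ·θ̇² = -0.027681 + 0.067468 − 0.000297 = 0.039491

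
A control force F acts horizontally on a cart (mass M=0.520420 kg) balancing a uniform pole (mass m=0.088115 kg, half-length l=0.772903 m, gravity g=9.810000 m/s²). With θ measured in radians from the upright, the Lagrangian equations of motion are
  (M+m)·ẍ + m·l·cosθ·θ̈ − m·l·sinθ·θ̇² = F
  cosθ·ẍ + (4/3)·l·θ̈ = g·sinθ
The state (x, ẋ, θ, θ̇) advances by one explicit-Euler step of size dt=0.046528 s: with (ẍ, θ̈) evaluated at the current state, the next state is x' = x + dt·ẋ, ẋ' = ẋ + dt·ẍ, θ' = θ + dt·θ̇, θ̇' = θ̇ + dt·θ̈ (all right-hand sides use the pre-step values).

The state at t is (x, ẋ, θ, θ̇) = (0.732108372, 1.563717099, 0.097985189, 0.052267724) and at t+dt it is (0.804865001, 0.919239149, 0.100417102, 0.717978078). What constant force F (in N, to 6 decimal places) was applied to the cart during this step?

ẍ = (ẋ'−ẋ)/dt = (0.919239149−1.563717099)/0.046528 = -13.851400
θ̈ = (θ̇'−θ̇)/dt = (0.717978078−0.052267724)/0.046528 = 14.307736
sinθ=0.097828, cosθ=0.995203
F = (M+m)·ẍ + m·l·cosθ·θ̈ − m·l·sinθ·θ̇² = -8.429062 + 0.969745 − 0.000018 = -7.459335

F = -7.459335 N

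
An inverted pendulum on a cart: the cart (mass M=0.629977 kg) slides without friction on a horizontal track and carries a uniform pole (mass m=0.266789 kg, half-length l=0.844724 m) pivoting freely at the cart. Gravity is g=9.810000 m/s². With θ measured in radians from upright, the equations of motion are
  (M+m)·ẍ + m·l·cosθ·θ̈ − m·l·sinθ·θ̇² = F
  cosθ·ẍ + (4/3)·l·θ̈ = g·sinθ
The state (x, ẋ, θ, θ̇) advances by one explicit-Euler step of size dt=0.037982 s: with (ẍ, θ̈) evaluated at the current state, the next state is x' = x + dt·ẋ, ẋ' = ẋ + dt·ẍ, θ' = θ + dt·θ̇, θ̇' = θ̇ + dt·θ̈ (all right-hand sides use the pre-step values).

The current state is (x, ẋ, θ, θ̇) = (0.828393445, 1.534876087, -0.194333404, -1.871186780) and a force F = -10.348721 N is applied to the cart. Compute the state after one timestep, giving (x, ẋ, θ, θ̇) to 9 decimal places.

sinθ=-0.193112530, cosθ=0.981176616
temp = (F + m·l·θ̇²·sinθ)/(M+m) = (-10.348721 + -0.152379830)/0.896766 = -11.709967629
θ̈ = (g·sinθ − cosθ·temp)/(l·(4/3 − m·cos²θ/(M+m))) = 10.849731391
ẍ = temp − m·l·θ̈·cosθ/(M+m) = -14.385251024
Euler: x'=0.828393445+0.037982·1.534876087=0.886691109, ẋ'=1.534876087+0.037982·-14.385251024=0.988495483
       θ'=-0.194333404+0.037982·-1.871186780=-0.265404820, θ̇'=-1.871186780+0.037982·10.849731391=-1.459092282

(0.886691109, 0.988495483, -0.265404820, -1.459092282)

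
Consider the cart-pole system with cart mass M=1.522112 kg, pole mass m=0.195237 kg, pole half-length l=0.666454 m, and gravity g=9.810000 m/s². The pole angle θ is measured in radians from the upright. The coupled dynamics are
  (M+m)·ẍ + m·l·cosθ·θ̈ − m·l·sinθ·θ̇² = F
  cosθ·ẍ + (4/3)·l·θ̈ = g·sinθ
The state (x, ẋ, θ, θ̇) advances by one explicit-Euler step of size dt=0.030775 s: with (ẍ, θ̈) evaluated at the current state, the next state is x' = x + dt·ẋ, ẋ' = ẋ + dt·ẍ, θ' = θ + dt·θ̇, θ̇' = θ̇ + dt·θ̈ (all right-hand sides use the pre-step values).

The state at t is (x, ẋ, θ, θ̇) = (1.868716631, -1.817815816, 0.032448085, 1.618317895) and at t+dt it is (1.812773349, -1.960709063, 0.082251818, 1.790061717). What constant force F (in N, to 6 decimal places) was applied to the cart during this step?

F = -7.259232 N

ẍ = (ẋ'−ẋ)/dt = (-1.960709063−-1.817815816)/0.030775 = -4.643160
θ̈ = (θ̇'−θ̇)/dt = (1.790061717−1.618317895)/0.030775 = 5.580628
sinθ=0.032442, cosθ=0.999474
F = (M+m)·ẍ + m·l·cosθ·θ̈ − m·l·sinθ·θ̇² = -7.973926 + 0.725749 − 0.011055 = -7.259232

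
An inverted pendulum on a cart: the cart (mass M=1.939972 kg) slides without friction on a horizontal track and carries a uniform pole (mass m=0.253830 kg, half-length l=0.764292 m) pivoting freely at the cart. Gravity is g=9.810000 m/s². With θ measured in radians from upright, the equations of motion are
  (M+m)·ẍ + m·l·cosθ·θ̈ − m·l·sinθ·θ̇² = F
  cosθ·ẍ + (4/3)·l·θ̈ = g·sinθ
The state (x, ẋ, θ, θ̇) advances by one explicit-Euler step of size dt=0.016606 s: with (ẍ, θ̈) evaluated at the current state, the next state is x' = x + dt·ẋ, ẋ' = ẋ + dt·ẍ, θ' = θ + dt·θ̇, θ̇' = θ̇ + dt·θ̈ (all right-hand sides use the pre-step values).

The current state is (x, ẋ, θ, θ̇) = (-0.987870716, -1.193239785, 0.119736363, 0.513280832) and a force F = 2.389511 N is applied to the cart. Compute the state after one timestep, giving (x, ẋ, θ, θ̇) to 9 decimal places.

sinθ=0.119450462, cosθ=0.992840162
temp = (F + m·l·θ̇²·sinθ)/(M+m) = (2.389511 + 0.006105204)/2.193802 = 1.091992898
θ̈ = (g·sinθ − cosθ·temp)/(l·(4/3 − m·cos²θ/(M+m))) = 0.094040001
ẍ = temp − m·l·θ̈·cosθ/(M+m) = 1.083736383
Euler: x'=-0.987870716+0.016606·-1.193239785=-1.007685656, ẋ'=-1.193239785+0.016606·1.083736383=-1.175243259
       θ'=0.119736363+0.016606·0.513280832=0.128259904, θ̇'=0.513280832+0.016606·0.094040001=0.514842460

(-1.007685656, -1.175243259, 0.128259904, 0.514842460)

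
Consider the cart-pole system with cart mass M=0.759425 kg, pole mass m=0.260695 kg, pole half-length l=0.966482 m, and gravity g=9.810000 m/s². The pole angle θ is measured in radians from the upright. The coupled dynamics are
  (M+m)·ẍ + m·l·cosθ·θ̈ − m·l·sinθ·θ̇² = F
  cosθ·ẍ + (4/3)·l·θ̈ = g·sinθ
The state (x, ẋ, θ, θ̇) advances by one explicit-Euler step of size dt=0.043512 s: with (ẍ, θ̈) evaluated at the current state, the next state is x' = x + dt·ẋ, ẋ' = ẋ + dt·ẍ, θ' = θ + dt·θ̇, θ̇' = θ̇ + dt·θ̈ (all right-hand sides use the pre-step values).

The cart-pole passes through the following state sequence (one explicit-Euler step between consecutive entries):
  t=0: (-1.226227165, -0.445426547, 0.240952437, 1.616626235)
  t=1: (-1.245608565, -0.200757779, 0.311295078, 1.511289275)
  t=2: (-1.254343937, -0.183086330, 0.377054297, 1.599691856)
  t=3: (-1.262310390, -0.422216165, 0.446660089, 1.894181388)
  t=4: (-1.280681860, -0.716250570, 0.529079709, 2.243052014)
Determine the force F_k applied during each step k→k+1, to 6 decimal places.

F_0 = 4.986686 N
F_1 = 0.725332 N
F_2 = -4.258227 N
F_3 = -5.462043 N

step 0→1:
  ẍ = (ẋ'−ẋ)/dt = (-0.200757779−-0.445426547)/0.043512 = 5.623018
  θ̈ = (θ̇'−θ̇)/dt = (1.511289275−1.616626235)/0.043512 = -2.420871
  sinθ=0.238628, cosθ=0.971111
  F = (M+m)·ẍ + m·l·cosθ·θ̈ − m·l·sinθ·θ̇² = 5.736153 + -0.592335 − 0.157133 = 4.986686
step 1→2:
  ẍ = (ẋ'−ẋ)/dt = (-0.183086330−-0.200757779)/0.043512 = 0.406128
  θ̈ = (θ̇'−θ̇)/dt = (1.599691856−1.511289275)/0.043512 = 2.031683
  sinθ=0.306292, cosθ=0.951938
  F = (M+m)·ẍ + m·l·cosθ·θ̈ − m·l·sinθ·θ̇² = 0.414299 + 0.487294 − 0.176261 = 0.725332
step 2→3:
  ẍ = (ẋ'−ẋ)/dt = (-0.422216165−-0.183086330)/0.043512 = -5.495722
  θ̈ = (θ̇'−θ̇)/dt = (1.894181388−1.599691856)/0.043512 = 6.768007
  sinθ=0.368183, cosθ=0.929753
  F = (M+m)·ẍ + m·l·cosθ·θ̈ − m·l·sinθ·θ̇² = -5.606295 + 1.585459 − 0.237390 = -4.258227
step 3→4:
  ẍ = (ẋ'−ẋ)/dt = (-0.716250570−-0.422216165)/0.043512 = -6.757547
  θ̈ = (θ̇'−θ̇)/dt = (2.243052014−1.894181388)/0.043512 = 8.017803
  sinθ=0.431956, cosθ=0.901895
  F = (M+m)·ẍ + m·l·cosθ·θ̈ − m·l·sinθ·θ̇² = -6.893509 + 1.821955 − 0.390489 = -5.462043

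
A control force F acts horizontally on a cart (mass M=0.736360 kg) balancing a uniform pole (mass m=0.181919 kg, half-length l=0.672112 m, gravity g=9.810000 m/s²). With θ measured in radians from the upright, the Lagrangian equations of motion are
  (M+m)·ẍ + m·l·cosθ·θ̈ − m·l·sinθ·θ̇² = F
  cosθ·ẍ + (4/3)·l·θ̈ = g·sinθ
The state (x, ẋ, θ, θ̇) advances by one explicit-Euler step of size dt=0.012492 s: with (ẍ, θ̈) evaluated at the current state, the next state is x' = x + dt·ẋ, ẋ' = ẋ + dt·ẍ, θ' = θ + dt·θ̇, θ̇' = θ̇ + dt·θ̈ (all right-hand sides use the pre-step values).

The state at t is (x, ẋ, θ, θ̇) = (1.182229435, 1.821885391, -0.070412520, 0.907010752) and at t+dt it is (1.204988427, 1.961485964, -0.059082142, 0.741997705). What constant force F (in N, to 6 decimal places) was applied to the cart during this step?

ẍ = (ẋ'−ẋ)/dt = (1.961485964−1.821885391)/0.012492 = 11.175198
θ̈ = (θ̇'−θ̇)/dt = (0.741997705−0.907010752)/0.012492 = -13.209498
sinθ=-0.070354, cosθ=0.997522
F = (M+m)·ẍ + m·l·cosθ·θ̈ − m·l·sinθ·θ̇² = 10.261950 + -1.611122 − -0.007077 = 8.657904

F = 8.657904 N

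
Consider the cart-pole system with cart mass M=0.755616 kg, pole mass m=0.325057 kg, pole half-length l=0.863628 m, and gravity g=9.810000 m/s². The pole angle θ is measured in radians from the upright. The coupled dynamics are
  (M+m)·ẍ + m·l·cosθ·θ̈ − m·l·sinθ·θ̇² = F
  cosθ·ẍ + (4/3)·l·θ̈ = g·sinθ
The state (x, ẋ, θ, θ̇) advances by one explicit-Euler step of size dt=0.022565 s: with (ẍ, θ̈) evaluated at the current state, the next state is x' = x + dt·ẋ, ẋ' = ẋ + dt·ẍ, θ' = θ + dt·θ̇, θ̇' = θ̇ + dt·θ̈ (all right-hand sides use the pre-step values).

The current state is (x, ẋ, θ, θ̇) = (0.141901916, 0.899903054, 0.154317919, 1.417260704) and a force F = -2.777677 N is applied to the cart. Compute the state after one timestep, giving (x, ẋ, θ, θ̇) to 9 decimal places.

(0.162208228, 0.818113721, 0.186298407, 1.516993055)

sinθ=0.153706160, cosθ=0.988116601
temp = (F + m·l·θ̇²·sinθ)/(M+m) = (-2.777677 + 0.086671637)/1.080673 = -2.490119919
θ̈ = (g·sinθ − cosθ·temp)/(l·(4/3 − m·cos²θ/(M+m))) = 4.419780665
ẍ = temp − m·l·θ̈·cosθ/(M+m) = -3.624610382
Euler: x'=0.141901916+0.022565·0.899903054=0.162208228, ẋ'=0.899903054+0.022565·-3.624610382=0.818113721
       θ'=0.154317919+0.022565·1.417260704=0.186298407, θ̇'=1.417260704+0.022565·4.419780665=1.516993055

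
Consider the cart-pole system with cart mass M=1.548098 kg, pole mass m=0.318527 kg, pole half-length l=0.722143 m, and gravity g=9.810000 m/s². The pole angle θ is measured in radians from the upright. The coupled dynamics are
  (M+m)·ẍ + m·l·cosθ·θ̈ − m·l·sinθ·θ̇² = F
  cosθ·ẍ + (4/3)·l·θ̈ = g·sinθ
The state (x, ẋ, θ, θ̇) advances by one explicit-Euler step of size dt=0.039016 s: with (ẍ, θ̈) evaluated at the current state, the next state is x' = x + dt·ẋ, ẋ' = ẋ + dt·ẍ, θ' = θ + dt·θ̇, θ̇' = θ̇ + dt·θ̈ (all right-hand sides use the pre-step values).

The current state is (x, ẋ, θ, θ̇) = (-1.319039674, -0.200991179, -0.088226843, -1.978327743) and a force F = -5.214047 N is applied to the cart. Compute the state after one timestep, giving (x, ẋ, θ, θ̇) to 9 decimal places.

sinθ=-0.088112428, cosθ=0.996110536
temp = (F + m·l·θ̇²·sinθ)/(M+m) = (-5.214047 + -0.079323727)/1.866625 = -2.835797617
θ̈ = (g·sinθ − cosθ·temp)/(l·(4/3 − m·cos²θ/(M+m))) = 2.332166846
ẍ = temp − m·l·θ̈·cosθ/(M+m) = -3.122070050
Euler: x'=-1.319039674+0.039016·-0.200991179=-1.326881546, ẋ'=-0.200991179+0.039016·-3.122070050=-0.322801864
       θ'=-0.088226843+0.039016·-1.978327743=-0.165413278, θ̇'=-1.978327743+0.039016·2.332166846=-1.887335921

(-1.326881546, -0.322801864, -0.165413278, -1.887335921)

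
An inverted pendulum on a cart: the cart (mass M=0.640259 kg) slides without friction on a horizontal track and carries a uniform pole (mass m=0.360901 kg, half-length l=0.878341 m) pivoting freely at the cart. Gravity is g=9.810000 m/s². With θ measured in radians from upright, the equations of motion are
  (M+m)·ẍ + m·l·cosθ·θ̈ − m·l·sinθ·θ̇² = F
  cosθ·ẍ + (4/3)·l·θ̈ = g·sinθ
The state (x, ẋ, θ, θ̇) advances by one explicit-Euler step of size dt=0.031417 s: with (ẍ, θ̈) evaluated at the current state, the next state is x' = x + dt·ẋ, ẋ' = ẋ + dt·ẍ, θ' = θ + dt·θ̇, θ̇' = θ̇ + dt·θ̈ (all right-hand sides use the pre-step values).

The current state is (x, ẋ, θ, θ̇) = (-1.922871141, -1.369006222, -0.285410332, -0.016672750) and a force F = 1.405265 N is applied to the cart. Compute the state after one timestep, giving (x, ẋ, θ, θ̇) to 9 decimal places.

sinθ=-0.281551207, cosθ=0.959546204
temp = (F + m·l·θ̇²·sinθ)/(M+m) = (1.405265 + -0.000024810)/1.001160 = 1.403612000
θ̈ = (g·sinθ − cosθ·temp)/(l·(4/3 − m·cos²θ/(M+m))) = -4.671301431
ẍ = temp − m·l·θ̈·cosθ/(M+m) = 2.822837924
Euler: x'=-1.922871141+0.031417·-1.369006222=-1.965881209, ẋ'=-1.369006222+0.031417·2.822837924=-1.280321123
       θ'=-0.285410332+0.031417·-0.016672750=-0.285934140, θ̇'=-0.016672750+0.031417·-4.671301431=-0.163431027

(-1.965881209, -1.280321123, -0.285934140, -0.163431027)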